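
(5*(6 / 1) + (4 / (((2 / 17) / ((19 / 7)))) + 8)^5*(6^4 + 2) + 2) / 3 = 221289217514867360 / 50421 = 4388830398343.30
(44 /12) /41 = 11 /123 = 0.09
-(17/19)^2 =-289/361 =-0.80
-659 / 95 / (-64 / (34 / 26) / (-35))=-78421 / 15808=-4.96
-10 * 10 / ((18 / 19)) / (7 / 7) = -950 / 9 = -105.56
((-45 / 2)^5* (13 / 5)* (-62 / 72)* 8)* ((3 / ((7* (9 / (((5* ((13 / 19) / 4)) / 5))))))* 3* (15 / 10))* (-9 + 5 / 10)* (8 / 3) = -365213964375 / 4256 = -85811551.78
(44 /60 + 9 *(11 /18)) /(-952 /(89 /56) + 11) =-16643 /1569990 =-0.01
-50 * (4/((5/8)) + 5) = -570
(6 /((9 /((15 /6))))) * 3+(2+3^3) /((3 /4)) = 131 /3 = 43.67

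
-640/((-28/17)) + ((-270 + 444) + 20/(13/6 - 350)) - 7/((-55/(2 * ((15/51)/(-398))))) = 305807623895/543644717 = 562.51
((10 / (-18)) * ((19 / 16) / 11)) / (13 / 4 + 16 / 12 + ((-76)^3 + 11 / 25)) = 2375 / 17383250676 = 0.00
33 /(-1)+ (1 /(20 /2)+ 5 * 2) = -229 /10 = -22.90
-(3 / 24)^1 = -1 / 8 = -0.12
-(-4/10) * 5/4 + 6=13/2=6.50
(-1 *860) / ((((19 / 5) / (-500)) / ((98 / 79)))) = 210700000 / 1501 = 140373.08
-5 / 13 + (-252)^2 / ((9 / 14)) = 1284187 / 13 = 98783.62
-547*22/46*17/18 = -102289/414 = -247.07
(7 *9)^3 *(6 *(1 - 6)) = -7501410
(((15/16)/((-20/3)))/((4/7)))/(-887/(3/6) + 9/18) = 0.00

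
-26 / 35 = -0.74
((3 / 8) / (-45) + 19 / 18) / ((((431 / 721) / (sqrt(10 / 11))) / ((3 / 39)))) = 20909 * sqrt(110) / 1706760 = 0.13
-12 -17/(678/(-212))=-2266/339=-6.68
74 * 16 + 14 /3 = 3566 /3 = 1188.67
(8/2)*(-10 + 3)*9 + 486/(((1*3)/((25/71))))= -13842/71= -194.96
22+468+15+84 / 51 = 8613 / 17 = 506.65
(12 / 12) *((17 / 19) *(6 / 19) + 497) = 179519 / 361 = 497.28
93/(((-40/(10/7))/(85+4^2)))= -9393/28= -335.46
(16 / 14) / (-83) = -8 / 581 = -0.01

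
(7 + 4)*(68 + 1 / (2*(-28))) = 41877 / 56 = 747.80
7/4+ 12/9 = 3.08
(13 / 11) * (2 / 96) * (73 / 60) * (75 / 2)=4745 / 4224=1.12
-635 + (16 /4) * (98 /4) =-537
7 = 7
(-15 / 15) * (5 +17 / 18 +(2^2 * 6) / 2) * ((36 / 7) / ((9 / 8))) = -5168 / 63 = -82.03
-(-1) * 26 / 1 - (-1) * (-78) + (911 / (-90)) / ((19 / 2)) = -45371 / 855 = -53.07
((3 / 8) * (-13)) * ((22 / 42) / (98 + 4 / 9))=-1287 / 49616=-0.03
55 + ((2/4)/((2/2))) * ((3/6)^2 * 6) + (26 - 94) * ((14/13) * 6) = -19949/52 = -383.63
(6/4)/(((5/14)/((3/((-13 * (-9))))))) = 7/65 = 0.11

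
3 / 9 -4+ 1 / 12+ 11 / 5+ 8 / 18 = -169 / 180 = -0.94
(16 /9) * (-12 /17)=-64 /51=-1.25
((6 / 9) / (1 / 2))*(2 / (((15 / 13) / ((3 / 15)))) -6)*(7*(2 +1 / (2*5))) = -41552 / 375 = -110.81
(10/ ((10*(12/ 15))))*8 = 10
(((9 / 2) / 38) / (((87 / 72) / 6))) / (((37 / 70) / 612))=13880160 / 20387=680.83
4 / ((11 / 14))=56 / 11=5.09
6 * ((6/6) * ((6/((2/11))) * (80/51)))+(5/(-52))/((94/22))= 12903385/41548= 310.57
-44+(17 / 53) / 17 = -2331 / 53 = -43.98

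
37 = 37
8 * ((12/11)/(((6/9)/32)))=4608/11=418.91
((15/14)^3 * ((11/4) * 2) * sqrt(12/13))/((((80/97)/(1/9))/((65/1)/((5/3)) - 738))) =-55937475 * sqrt(39)/570752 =-612.05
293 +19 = 312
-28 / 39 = -0.72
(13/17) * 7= 91/17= 5.35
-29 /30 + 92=2731 /30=91.03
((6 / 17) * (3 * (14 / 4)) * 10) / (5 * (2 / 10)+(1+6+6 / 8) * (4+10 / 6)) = 0.83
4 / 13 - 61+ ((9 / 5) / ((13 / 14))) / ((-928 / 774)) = -939621 / 15080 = -62.31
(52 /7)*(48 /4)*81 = 50544 /7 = 7220.57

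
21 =21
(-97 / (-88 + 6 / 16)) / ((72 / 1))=97 / 6309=0.02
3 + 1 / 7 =22 / 7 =3.14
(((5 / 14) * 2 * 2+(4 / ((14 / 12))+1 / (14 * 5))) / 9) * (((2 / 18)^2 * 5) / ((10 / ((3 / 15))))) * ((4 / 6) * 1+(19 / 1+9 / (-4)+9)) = 108097 / 6123600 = 0.02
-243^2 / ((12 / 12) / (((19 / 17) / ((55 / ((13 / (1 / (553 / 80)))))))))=-8065561959 / 74800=-107828.37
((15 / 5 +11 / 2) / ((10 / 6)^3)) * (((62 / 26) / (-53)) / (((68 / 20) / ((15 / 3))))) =-837 / 6890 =-0.12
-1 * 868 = -868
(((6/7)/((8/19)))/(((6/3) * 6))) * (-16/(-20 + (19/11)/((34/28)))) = 3553/24318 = 0.15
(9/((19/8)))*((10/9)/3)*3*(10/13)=800/247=3.24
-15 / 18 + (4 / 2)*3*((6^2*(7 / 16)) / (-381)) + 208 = 78836 / 381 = 206.92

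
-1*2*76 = -152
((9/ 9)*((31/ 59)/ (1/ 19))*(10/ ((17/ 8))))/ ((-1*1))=-47120/ 1003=-46.98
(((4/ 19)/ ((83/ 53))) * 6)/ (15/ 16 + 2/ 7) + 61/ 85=25288429/ 18364165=1.38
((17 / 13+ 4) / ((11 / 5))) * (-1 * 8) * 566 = -1562160 / 143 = -10924.20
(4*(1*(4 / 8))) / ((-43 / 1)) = -2 / 43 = -0.05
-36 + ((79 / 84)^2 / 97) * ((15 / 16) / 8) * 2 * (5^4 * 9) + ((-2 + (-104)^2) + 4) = 52535279679 / 4867072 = 10794.02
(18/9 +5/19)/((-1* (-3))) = 43/57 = 0.75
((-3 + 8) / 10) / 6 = 1 / 12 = 0.08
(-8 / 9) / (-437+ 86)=8 / 3159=0.00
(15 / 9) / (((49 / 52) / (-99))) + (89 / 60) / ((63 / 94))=-2287319 / 13230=-172.89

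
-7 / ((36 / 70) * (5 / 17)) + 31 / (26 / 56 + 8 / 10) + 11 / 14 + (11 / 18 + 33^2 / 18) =49732 / 1239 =40.14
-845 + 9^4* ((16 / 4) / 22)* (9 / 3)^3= 344999 / 11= 31363.55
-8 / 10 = -4 / 5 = -0.80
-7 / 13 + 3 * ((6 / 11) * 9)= 2029 / 143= 14.19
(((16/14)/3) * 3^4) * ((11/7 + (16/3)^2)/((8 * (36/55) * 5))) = 20801/588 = 35.38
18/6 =3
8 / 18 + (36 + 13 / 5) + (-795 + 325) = -430.96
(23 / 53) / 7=23 / 371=0.06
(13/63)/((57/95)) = 65/189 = 0.34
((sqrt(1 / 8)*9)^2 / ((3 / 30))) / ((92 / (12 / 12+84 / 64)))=14985 / 5888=2.55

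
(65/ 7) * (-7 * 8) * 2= -1040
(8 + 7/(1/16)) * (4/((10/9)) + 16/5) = 816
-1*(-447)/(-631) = -447/631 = -0.71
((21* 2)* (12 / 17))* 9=4536 / 17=266.82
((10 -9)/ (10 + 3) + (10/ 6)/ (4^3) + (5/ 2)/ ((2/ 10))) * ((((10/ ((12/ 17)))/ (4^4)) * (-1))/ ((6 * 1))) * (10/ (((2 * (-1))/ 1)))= 13369225/ 23003136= 0.58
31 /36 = 0.86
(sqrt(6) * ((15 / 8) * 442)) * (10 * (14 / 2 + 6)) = 215475 * sqrt(6) / 2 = 263901.90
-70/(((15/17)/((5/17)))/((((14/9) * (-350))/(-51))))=-249.09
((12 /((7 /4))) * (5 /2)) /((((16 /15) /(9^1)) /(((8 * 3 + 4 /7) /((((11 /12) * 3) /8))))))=5572800 /539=10339.15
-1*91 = -91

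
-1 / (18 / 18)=-1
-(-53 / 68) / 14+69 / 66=11531 / 10472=1.10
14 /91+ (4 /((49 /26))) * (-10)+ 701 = 433115 /637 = 679.93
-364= -364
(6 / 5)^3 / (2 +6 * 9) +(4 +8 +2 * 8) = 24527 / 875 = 28.03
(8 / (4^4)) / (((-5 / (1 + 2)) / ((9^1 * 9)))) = -243 / 160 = -1.52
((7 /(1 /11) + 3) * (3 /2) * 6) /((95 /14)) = 2016 /19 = 106.11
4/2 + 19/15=49/15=3.27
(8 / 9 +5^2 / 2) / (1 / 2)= 241 / 9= 26.78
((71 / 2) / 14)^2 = 5041 / 784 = 6.43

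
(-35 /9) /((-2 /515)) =18025 /18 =1001.39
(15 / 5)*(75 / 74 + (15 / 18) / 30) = 1387 / 444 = 3.12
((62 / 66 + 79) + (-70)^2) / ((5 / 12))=11951.85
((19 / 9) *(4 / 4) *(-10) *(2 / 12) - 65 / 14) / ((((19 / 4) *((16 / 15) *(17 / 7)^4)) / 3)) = -5290775 / 38085576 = -0.14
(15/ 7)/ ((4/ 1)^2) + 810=810.13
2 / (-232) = -1 / 116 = -0.01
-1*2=-2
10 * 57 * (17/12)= 1615/2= 807.50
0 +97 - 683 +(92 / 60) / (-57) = -501053 / 855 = -586.03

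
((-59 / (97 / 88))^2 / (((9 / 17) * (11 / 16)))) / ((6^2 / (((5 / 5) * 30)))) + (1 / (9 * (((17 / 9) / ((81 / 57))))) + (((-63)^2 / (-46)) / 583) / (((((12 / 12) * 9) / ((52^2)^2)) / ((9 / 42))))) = -21130610368525895 / 1100287415601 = -19204.63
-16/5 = -3.20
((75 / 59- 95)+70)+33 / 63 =-28751 / 1239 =-23.21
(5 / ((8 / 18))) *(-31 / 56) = -1395 / 224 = -6.23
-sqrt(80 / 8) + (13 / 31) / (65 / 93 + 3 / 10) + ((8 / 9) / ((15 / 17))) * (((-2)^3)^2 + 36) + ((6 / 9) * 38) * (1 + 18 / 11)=46339154 / 275913 - sqrt(10)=164.79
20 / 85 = 4 / 17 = 0.24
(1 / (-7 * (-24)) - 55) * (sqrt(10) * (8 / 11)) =-9239 * sqrt(10) / 231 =-126.48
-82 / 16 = -41 / 8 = -5.12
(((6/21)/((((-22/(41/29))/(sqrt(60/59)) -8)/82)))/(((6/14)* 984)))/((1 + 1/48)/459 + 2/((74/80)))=9135495360/7745842717847 -592321752* sqrt(885)/7745842717847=-0.00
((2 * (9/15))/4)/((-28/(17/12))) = -17/1120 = -0.02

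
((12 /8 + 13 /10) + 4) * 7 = 238 /5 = 47.60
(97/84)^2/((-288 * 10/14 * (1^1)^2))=-9409/1451520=-0.01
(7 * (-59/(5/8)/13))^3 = -36067838464/274625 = -131334.87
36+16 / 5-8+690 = 3606 / 5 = 721.20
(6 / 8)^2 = 9 / 16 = 0.56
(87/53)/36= 29/636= 0.05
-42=-42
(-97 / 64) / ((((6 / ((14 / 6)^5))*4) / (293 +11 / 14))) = -106433929 / 82944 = -1283.20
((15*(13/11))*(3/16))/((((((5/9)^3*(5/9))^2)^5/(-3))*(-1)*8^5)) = 51880899124435419083945206782440537457951/10490417480468750000000000000000000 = 4945551.43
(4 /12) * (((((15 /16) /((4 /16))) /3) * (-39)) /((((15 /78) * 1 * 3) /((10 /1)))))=-845 /3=-281.67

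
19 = 19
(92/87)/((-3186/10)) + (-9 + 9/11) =-12478250/1524501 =-8.19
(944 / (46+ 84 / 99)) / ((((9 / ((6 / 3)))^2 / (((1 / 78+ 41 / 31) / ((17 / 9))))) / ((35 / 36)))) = 293386940 / 428961663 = 0.68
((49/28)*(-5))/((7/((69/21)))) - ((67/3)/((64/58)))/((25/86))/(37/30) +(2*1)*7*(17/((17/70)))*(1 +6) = 70442207/10360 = 6799.44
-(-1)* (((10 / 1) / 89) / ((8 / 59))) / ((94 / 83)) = 24485 / 33464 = 0.73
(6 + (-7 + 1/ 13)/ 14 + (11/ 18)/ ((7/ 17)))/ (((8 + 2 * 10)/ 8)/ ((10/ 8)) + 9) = 0.59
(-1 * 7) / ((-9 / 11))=77 / 9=8.56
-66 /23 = -2.87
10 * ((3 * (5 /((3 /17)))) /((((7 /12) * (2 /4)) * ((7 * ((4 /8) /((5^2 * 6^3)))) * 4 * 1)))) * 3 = 165240000 /49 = 3372244.90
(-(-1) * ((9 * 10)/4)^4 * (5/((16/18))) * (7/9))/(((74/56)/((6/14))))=430565625/1184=363653.40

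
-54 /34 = -27 /17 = -1.59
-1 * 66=-66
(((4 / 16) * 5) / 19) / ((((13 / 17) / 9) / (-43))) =-32895 / 988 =-33.29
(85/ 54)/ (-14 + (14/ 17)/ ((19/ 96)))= -27455/ 171612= -0.16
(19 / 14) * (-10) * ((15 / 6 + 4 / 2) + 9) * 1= -2565 / 14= -183.21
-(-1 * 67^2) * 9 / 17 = 40401 / 17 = 2376.53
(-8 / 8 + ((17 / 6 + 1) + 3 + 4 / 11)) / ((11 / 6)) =409 / 121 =3.38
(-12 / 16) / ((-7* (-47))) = -3 / 1316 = -0.00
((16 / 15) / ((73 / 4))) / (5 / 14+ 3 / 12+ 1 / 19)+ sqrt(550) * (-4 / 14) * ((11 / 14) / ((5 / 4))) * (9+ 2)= 34048 / 384345-484 * sqrt(22) / 49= -46.24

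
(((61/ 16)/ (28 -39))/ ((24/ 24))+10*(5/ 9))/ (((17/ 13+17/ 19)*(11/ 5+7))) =10189985/ 39638016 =0.26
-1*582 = -582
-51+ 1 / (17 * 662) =-573953 / 11254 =-51.00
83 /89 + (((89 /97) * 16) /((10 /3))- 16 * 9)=-5985401 /43165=-138.66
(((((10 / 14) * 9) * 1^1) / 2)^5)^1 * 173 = 59356.53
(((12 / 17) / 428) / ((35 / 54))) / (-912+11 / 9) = -1458 / 521862005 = -0.00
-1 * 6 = -6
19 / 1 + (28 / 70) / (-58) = 2754 / 145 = 18.99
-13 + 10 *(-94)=-953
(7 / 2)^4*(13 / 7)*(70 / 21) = 22295 / 24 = 928.96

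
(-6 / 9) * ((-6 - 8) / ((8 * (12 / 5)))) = 35 / 72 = 0.49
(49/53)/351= 49/18603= 0.00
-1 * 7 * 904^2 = -5720512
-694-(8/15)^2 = -156214/225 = -694.28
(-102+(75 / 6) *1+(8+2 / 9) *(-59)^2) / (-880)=-513577 / 15840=-32.42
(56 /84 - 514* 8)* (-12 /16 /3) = 6167 /6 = 1027.83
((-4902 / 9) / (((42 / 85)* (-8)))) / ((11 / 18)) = 69445 / 308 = 225.47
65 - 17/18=1153/18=64.06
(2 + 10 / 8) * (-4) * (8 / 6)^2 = -208 / 9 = -23.11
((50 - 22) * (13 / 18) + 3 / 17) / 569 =3121 / 87057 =0.04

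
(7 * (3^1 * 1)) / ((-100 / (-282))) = 2961 / 50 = 59.22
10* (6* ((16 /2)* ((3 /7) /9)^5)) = 160 /1361367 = 0.00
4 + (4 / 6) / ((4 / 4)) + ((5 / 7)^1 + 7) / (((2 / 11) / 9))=8117 / 21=386.52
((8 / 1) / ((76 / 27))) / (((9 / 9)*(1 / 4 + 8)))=72 / 209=0.34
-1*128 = -128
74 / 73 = 1.01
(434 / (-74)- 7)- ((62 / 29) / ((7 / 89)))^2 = -1146203472 / 1524733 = -751.74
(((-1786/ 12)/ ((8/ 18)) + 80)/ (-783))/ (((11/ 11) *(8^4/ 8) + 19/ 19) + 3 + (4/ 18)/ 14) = 14273/ 22626264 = 0.00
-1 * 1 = -1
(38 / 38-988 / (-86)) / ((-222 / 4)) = -358 / 1591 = -0.23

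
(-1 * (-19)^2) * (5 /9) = -1805 /9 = -200.56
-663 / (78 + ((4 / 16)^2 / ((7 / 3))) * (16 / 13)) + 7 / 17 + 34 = 1042808 / 40239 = 25.92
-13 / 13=-1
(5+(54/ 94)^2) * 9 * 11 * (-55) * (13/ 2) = -416711295/ 2209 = -188642.51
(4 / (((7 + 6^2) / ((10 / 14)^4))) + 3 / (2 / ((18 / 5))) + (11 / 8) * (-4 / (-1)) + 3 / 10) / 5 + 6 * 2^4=253577308 / 2581075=98.24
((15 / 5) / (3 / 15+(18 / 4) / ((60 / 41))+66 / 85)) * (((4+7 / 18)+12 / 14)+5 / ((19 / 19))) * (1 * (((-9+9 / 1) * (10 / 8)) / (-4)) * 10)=0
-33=-33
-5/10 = -1/2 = -0.50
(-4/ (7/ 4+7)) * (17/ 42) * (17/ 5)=-2312/ 3675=-0.63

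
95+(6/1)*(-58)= -253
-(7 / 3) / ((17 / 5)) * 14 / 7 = -70 / 51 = -1.37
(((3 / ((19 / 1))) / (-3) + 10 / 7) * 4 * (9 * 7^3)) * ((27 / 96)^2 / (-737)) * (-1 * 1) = 6536943 / 3584768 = 1.82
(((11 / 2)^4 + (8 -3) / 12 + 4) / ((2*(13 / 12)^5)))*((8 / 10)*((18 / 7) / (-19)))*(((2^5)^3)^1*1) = -593183637504 / 542659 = -1093105.68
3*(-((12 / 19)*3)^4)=-38.66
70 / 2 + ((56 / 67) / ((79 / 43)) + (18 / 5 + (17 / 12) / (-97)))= 1202647691 / 30805260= 39.04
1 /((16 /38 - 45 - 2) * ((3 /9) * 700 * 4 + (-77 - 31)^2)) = -19 /11148640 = -0.00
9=9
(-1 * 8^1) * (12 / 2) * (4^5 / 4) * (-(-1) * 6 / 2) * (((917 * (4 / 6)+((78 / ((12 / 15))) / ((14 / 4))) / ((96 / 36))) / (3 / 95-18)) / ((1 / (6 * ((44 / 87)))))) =447117946880 / 115507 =3870916.45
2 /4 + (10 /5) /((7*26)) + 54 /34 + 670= 2079475 /3094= 672.10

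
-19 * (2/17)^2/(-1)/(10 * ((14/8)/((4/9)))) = 608/91035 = 0.01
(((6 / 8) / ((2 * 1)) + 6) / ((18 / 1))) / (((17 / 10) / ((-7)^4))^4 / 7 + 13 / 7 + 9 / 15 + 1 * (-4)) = -2471699211114074375 / 10767469504550473437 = -0.23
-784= -784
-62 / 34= -31 / 17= -1.82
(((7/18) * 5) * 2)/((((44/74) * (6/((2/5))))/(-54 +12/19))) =-43771/1881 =-23.27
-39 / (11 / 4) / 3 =-52 / 11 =-4.73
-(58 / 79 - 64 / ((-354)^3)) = -321624146 / 438073407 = -0.73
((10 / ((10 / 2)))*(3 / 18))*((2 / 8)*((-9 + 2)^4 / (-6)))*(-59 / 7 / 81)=20237 / 5832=3.47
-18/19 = -0.95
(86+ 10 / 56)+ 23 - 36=2049 / 28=73.18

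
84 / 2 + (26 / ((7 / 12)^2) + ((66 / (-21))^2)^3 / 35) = 600950974 / 4117715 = 145.94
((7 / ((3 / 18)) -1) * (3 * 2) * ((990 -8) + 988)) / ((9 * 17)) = 161540 / 51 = 3167.45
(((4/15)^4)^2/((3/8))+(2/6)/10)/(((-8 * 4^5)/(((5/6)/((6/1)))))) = -513626701/906992640000000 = -0.00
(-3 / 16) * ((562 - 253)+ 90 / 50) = -2331 / 40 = -58.28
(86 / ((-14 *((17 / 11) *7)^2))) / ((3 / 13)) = -0.23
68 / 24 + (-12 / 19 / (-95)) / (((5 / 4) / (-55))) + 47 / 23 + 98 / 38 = 1784291 / 249090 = 7.16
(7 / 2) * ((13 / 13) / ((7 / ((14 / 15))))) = 7 / 15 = 0.47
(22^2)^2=234256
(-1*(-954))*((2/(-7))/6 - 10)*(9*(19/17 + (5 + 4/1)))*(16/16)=-103867704/119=-872837.85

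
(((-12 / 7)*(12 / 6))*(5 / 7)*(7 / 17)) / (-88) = 15 / 1309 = 0.01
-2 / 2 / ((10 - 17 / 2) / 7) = -14 / 3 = -4.67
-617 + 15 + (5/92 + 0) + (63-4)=-542.95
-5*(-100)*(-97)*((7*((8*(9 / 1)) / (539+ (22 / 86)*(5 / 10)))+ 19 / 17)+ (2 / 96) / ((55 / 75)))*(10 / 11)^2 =-530323310625 / 6358187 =-83407.94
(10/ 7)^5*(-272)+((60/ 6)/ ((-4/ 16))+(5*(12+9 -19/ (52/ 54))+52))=-699183061/ 436982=-1600.03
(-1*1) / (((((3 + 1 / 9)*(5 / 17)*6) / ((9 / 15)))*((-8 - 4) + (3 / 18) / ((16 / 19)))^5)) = 155940028416 / 326728935645156275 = 0.00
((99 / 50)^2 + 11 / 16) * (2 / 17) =46079 / 85000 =0.54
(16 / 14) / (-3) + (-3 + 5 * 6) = 559 / 21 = 26.62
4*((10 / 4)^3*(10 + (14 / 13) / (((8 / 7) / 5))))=95625 / 104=919.47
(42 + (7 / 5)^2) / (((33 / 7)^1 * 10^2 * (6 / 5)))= 7693 / 99000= 0.08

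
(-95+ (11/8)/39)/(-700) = 29629/218400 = 0.14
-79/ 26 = -3.04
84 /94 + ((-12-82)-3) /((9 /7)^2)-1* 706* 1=-2907731 /3807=-763.79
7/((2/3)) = 21/2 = 10.50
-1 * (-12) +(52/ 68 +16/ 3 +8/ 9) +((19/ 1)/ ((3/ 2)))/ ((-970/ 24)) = 18.67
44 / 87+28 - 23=479 / 87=5.51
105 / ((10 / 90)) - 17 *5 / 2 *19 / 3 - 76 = 3599 / 6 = 599.83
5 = 5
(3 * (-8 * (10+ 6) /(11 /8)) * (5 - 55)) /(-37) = -153600 /407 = -377.40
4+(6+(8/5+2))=68/5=13.60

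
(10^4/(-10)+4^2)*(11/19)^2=-329.82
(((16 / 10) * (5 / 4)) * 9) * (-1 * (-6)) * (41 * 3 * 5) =66420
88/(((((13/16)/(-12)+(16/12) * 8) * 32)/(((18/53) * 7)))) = 0.62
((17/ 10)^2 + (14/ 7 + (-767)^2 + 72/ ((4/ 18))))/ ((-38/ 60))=-176585367/ 190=-929396.67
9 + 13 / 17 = 166 / 17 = 9.76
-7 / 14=-1 / 2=-0.50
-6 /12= -1 /2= -0.50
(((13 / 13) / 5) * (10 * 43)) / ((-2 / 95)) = -4085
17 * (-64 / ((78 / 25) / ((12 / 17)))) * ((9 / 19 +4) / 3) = -272000 / 741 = -367.07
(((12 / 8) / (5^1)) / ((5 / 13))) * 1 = 39 / 50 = 0.78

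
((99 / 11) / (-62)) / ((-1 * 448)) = 9 / 27776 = 0.00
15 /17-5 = -70 /17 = -4.12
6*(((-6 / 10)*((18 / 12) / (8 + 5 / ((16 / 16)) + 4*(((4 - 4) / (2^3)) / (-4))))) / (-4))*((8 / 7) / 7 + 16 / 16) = 1539 / 12740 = 0.12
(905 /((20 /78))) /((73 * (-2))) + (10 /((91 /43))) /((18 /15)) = -1613207 /79716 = -20.24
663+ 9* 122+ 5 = 1766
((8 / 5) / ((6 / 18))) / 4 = 6 / 5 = 1.20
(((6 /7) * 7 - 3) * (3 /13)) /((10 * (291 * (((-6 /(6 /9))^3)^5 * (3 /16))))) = -8 /1298143587856761945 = -0.00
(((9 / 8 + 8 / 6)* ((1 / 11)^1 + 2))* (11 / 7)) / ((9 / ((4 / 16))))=1357 / 6048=0.22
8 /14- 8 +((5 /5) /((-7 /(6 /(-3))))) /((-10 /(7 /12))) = -3127 /420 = -7.45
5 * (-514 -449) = -4815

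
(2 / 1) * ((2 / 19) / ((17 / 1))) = 4 / 323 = 0.01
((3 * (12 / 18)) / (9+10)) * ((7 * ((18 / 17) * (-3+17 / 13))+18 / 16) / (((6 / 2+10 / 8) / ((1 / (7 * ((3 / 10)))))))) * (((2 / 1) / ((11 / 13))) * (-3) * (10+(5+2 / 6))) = 6190680 / 422807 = 14.64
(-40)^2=1600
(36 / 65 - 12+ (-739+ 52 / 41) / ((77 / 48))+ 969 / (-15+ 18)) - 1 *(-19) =-3791334 / 29315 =-129.33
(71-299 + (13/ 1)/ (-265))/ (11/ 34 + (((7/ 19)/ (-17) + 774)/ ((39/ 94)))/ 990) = -150732351198/ 1459316575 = -103.29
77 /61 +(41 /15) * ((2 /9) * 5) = 7081 /1647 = 4.30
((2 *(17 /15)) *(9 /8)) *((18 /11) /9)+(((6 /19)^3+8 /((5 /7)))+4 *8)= 32967537 /754490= 43.70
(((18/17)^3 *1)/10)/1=2916/24565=0.12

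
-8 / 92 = -2 / 23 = -0.09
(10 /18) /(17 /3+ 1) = 1 /12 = 0.08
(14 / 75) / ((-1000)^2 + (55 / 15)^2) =42 / 225003025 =0.00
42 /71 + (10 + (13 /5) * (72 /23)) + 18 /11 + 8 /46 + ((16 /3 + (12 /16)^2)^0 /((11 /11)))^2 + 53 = 6694896 /89815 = 74.54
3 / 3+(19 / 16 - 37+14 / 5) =-2561 / 80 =-32.01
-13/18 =-0.72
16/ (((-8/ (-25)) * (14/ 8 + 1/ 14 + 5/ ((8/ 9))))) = 2800/ 417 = 6.71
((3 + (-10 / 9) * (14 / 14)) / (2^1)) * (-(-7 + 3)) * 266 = 9044 / 9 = 1004.89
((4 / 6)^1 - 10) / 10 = -14 / 15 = -0.93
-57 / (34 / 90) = -2565 / 17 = -150.88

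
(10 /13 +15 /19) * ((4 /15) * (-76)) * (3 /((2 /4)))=-2464 /13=-189.54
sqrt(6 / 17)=sqrt(102) / 17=0.59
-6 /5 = -1.20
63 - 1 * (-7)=70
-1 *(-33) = 33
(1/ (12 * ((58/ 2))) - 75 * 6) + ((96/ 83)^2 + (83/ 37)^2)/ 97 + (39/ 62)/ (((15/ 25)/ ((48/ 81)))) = -39908102885775277/ 88820827378884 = -449.31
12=12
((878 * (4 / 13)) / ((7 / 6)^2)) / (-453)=-42144 / 96187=-0.44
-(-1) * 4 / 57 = 4 / 57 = 0.07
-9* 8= -72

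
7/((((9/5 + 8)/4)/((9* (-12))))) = -2160/7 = -308.57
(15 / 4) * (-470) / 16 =-3525 / 32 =-110.16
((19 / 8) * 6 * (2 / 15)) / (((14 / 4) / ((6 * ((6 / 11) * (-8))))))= -5472 / 385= -14.21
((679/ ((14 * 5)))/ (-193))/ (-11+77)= -97/ 127380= -0.00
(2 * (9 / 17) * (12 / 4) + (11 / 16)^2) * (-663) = -619359 / 256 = -2419.37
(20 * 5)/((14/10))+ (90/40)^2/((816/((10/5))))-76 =-69443/15232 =-4.56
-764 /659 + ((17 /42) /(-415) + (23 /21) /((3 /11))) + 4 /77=1102093571 /379050210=2.91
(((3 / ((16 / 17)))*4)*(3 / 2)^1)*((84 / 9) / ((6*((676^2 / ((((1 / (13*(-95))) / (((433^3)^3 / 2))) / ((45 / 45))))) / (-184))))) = 0.00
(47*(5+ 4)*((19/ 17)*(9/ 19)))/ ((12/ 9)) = 11421/ 68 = 167.96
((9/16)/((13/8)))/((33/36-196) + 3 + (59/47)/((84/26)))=-17766/9838543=-0.00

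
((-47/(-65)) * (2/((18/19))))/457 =893/267345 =0.00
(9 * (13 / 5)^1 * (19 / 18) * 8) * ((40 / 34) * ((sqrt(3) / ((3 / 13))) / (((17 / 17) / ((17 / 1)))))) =51376 * sqrt(3) / 3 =29661.95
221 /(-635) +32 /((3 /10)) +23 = 246352 /1905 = 129.32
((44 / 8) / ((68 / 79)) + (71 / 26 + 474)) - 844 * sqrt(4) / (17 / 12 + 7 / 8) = -24646581 / 97240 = -253.46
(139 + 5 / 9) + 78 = 1958 / 9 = 217.56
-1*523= -523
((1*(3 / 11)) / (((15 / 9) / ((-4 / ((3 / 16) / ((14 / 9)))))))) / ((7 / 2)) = -256 / 165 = -1.55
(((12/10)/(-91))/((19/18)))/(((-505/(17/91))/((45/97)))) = 16524/7707250915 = 0.00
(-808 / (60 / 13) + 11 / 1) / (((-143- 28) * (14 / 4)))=4922 / 17955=0.27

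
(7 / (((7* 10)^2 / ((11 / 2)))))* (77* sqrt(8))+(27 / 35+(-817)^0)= 121* sqrt(2) / 100+62 / 35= 3.48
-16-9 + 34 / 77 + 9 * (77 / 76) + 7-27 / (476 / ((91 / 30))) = -8567641 / 994840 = -8.61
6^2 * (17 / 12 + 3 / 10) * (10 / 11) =618 / 11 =56.18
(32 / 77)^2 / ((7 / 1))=1024 / 41503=0.02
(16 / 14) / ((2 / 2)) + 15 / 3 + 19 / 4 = 305 / 28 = 10.89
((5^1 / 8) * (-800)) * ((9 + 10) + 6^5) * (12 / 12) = -3897500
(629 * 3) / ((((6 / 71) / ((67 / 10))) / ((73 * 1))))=218427169 / 20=10921358.45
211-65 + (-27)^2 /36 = 665 /4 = 166.25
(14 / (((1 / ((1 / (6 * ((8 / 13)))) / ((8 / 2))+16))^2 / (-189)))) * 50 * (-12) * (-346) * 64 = -18152441173125 / 2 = -9076220586562.50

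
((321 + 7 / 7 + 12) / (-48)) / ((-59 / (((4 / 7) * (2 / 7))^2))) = 1336 / 424977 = 0.00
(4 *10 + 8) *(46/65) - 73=-2537/65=-39.03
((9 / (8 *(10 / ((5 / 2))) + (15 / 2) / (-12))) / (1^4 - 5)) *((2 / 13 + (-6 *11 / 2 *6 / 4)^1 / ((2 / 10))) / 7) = 57879 / 22841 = 2.53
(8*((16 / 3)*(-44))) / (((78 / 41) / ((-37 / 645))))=4271872 / 75465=56.61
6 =6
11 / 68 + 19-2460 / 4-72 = -45413 / 68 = -667.84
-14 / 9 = -1.56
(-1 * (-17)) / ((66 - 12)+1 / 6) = 102 / 325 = 0.31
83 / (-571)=-83 / 571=-0.15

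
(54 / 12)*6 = 27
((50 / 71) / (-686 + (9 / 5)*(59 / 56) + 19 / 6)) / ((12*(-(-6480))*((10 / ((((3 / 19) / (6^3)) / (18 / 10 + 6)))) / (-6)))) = 175 / 234001675451232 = 0.00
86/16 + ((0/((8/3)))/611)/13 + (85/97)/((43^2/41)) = 7740059/1434824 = 5.39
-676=-676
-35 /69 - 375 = -25910 /69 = -375.51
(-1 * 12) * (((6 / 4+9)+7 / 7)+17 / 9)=-482 / 3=-160.67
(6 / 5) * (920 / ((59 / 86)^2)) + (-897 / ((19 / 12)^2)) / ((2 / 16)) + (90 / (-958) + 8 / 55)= -17107766246963 / 33106207145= -516.75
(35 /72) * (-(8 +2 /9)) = -1295 /324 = -4.00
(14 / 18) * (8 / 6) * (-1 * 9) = -28 / 3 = -9.33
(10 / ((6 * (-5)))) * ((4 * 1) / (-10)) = 0.13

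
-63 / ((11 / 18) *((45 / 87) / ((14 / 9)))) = -17052 / 55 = -310.04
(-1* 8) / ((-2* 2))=2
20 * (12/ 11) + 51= 801/ 11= 72.82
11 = 11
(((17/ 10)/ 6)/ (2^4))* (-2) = -17/ 480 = -0.04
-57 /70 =-0.81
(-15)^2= 225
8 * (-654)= -5232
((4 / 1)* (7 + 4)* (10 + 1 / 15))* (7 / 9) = 46508 / 135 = 344.50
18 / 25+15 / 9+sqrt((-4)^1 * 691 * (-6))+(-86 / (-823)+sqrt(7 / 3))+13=sqrt(21) / 3+956192 / 61725+2 * sqrt(4146)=145.80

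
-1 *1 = -1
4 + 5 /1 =9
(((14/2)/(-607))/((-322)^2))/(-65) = 1/584407460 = 0.00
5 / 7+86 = 607 / 7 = 86.71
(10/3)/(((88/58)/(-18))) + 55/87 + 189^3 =6460927193/957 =6751230.09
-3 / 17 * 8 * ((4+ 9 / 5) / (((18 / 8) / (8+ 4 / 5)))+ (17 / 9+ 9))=-20144 / 425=-47.40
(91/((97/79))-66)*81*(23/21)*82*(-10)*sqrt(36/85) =-480907368*sqrt(85)/11543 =-384106.98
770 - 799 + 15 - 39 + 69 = 16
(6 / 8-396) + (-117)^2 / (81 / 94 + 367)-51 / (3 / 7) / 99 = -4919170769 / 13693284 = -359.24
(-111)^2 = 12321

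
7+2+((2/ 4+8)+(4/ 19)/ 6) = 17.54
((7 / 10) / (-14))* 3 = -3 / 20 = -0.15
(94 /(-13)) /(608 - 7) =-94 /7813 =-0.01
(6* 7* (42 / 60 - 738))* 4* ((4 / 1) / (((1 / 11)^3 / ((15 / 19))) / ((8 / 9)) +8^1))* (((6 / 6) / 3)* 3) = -26378588544 / 425977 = -61924.91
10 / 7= 1.43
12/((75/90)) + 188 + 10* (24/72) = 3086/15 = 205.73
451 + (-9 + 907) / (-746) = 167774 / 373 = 449.80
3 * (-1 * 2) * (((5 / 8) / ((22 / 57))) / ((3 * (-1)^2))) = -285 / 88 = -3.24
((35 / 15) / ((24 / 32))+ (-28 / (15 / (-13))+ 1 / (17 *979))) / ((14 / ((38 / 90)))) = 389580199 / 471829050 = 0.83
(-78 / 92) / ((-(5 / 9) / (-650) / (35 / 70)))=-22815 / 46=-495.98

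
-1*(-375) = 375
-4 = -4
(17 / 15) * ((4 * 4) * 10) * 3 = 544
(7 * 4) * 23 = 644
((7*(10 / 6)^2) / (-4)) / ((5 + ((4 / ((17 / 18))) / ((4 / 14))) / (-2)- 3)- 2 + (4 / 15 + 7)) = 14875 / 444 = 33.50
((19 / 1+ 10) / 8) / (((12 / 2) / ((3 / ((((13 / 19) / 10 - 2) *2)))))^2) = 261725 / 4310048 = 0.06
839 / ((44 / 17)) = 14263 / 44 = 324.16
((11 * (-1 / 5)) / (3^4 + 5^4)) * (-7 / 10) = 77 / 35300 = 0.00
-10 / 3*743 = -7430 / 3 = -2476.67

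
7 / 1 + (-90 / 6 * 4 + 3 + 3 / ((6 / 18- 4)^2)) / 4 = -1741 / 242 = -7.19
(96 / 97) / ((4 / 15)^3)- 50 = 425 / 194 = 2.19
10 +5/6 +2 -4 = 53/6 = 8.83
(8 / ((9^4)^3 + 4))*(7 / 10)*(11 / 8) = 77 / 2824295364850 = 0.00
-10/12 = -5/6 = -0.83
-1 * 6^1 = -6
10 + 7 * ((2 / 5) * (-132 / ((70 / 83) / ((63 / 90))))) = -37096 / 125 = -296.77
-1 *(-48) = 48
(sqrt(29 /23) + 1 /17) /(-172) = -sqrt(667) /3956-1 /2924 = -0.01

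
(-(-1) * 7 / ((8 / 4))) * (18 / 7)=9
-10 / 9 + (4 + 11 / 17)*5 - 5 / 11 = 36470 / 1683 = 21.67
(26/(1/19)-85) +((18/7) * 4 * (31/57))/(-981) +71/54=321205565/782838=410.31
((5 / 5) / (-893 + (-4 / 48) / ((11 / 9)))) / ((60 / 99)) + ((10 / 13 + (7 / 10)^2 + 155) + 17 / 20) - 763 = -3095111549 / 5108350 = -605.89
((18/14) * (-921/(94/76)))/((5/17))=-5354694/1645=-3255.13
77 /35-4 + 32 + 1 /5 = 30.40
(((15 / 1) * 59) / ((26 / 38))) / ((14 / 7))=16815 / 26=646.73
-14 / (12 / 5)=-5.83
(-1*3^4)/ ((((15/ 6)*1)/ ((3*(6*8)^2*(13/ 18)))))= -161740.80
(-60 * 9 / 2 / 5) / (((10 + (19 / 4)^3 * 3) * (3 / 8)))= -9216 / 21217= -0.43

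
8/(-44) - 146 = -1608/11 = -146.18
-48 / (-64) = 0.75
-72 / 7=-10.29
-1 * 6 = -6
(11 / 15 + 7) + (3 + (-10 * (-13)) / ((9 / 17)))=11533 / 45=256.29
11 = 11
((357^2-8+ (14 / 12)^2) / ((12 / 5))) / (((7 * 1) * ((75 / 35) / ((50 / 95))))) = 22939625 / 12312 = 1863.19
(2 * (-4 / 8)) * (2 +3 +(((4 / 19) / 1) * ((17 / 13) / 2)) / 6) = -3722 / 741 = -5.02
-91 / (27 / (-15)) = 455 / 9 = 50.56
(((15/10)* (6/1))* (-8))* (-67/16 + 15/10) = 387/2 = 193.50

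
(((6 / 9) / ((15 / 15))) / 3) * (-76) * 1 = -152 / 9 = -16.89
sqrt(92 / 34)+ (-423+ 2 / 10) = -2114 / 5+ sqrt(782) / 17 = -421.16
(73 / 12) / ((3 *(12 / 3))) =0.51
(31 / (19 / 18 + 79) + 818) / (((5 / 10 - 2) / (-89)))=209914688 / 4323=48557.64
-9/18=-1/2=-0.50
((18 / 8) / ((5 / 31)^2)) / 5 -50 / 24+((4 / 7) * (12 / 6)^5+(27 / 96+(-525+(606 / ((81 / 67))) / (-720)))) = -3346986683 / 6804000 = -491.91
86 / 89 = 0.97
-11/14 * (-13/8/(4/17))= 2431/448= 5.43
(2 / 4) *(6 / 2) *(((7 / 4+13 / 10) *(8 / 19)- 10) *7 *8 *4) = -278208 / 95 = -2928.51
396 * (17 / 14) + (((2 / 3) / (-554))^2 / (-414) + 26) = 1014345717185 / 2001245778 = 506.86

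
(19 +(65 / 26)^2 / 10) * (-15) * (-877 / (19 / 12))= 6196005 / 38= 163052.76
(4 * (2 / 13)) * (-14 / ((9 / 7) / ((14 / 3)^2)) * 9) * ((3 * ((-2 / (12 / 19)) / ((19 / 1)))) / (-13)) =-76832 / 1521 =-50.51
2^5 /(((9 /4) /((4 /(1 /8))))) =4096 /9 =455.11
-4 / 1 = -4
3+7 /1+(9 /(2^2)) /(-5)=191 /20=9.55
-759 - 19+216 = -562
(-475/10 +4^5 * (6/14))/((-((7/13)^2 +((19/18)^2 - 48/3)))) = 150004062/5594477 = 26.81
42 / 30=7 / 5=1.40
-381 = -381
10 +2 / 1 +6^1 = 18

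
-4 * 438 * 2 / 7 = -3504 / 7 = -500.57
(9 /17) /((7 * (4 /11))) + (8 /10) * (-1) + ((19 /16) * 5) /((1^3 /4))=13779 /595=23.16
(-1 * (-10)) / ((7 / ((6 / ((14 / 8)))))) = 240 / 49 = 4.90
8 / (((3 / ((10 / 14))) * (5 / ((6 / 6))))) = 0.38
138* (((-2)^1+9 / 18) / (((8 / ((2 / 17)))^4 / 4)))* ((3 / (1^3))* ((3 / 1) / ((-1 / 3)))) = 0.00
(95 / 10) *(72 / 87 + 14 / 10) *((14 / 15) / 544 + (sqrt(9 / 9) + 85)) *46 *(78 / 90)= 37874391893 / 522000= 72556.31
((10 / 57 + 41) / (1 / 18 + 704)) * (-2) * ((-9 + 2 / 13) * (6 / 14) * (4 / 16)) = 105615 / 952679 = 0.11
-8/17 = -0.47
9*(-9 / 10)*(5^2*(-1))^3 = 253125 / 2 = 126562.50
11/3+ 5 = 26/3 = 8.67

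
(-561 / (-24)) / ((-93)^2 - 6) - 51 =-3526157 / 69144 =-51.00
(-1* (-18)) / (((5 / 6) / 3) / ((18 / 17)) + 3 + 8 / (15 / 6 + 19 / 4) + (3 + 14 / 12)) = 169128 / 80171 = 2.11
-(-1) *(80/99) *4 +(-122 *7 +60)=-790.77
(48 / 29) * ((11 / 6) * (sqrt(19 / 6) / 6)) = 22 * sqrt(114) / 261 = 0.90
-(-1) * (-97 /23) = -97 /23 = -4.22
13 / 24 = 0.54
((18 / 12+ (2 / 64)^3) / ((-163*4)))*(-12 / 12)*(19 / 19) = 49153 / 21364736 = 0.00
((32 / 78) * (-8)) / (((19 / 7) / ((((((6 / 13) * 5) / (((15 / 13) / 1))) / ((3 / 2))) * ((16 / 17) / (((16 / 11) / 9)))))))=-39424 / 4199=-9.39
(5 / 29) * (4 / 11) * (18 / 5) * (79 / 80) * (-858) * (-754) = 720954 / 5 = 144190.80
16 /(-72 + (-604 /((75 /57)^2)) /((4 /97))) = -10000 /5332567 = -0.00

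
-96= -96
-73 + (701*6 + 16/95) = 392651/95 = 4133.17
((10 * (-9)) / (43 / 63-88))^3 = 182284263000 / 166465766501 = 1.10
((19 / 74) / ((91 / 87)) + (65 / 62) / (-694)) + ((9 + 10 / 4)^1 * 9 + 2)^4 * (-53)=-3804871339166514339 / 579501104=-6565770648.07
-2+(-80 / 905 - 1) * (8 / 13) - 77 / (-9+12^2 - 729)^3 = -119691834137 / 44832047832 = -2.67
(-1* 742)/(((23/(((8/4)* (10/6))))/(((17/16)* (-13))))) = 409955/276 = 1485.34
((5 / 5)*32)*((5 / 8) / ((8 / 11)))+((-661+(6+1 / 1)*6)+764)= 345 / 2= 172.50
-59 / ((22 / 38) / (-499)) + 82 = 560281 / 11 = 50934.64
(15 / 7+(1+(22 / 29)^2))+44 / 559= 12495538 / 3290833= 3.80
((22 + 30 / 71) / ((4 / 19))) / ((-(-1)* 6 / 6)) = 7562 / 71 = 106.51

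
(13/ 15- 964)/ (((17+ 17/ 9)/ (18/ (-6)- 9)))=260046/ 425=611.87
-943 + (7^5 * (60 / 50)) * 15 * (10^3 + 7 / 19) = 5750093765 / 19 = 302636513.95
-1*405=-405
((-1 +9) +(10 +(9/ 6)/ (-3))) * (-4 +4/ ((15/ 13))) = -28/ 3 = -9.33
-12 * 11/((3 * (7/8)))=-50.29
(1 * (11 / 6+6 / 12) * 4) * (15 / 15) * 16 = 448 / 3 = 149.33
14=14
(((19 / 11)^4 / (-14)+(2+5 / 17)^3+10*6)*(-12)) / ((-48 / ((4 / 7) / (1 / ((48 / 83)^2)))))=82875826198656 / 24281178942713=3.41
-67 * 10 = -670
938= 938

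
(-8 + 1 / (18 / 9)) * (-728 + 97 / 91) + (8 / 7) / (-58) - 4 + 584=31836821 / 5278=6031.99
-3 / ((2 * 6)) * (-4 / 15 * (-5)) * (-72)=24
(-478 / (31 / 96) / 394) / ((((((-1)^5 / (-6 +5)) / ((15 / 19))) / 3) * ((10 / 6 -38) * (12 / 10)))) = 2581200 / 12647597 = 0.20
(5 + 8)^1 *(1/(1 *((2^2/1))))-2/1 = 5/4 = 1.25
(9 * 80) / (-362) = -360 / 181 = -1.99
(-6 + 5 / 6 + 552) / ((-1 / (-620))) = 1017110 / 3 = 339036.67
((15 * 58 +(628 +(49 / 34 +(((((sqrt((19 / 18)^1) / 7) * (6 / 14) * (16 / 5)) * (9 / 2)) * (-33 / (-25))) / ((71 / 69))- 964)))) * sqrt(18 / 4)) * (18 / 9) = 491832 * sqrt(19) / 434875 +54615 * sqrt(2) / 34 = 2276.61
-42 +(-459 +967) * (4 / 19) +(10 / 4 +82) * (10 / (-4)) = -11119 / 76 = -146.30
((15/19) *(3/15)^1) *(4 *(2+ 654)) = 414.32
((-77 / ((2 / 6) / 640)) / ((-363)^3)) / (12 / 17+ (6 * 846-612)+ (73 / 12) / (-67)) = 20410880 / 29483135817927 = 0.00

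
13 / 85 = 0.15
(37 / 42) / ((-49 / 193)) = -7141 / 2058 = -3.47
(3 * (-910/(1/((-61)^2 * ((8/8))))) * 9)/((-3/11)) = 335224890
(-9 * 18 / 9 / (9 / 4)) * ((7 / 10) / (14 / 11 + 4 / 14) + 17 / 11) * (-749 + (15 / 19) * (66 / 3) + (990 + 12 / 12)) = -5897696 / 1425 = -4138.73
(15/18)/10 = 1/12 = 0.08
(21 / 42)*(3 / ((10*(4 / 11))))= 33 / 80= 0.41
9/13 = 0.69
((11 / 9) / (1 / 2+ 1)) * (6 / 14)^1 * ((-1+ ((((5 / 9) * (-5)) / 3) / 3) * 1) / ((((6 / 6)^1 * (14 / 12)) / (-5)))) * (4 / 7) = 1.12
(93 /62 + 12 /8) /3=1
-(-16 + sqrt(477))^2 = -733 + 96 * sqrt(53) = -34.11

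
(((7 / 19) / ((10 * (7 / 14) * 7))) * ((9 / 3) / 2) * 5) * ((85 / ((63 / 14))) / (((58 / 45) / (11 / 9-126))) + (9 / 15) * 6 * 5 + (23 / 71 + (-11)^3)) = -3063775 / 12354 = -248.00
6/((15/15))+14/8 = 31/4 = 7.75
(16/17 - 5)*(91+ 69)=-11040/17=-649.41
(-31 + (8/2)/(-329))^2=104101209/108241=961.75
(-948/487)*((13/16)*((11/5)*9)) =-305019/9740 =-31.32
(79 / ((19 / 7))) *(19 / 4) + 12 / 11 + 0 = 6131 / 44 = 139.34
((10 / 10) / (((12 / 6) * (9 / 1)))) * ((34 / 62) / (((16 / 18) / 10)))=85 / 248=0.34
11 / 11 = 1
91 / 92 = 0.99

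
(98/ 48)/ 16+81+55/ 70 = 81.91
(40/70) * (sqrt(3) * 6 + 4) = 16/7 + 24 * sqrt(3)/7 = 8.22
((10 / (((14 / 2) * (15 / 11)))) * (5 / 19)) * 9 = 330 / 133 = 2.48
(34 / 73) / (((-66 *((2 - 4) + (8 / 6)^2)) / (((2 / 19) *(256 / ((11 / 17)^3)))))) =64144128 / 20307067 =3.16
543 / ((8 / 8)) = 543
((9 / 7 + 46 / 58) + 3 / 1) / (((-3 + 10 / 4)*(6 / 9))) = -3093 / 203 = -15.24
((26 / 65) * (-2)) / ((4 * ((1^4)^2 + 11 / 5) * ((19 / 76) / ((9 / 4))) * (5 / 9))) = -81 / 80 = -1.01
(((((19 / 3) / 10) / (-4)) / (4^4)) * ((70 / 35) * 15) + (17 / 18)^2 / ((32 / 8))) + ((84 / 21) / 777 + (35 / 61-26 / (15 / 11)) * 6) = -725637380857 / 6552161280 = -110.75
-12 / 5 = -2.40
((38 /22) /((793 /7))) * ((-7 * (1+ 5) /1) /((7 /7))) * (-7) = 39102 /8723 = 4.48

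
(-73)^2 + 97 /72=383785 /72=5330.35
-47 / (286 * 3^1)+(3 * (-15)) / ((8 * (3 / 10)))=-32269 / 1716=-18.80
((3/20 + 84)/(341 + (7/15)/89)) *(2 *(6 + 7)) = 5841693/910484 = 6.42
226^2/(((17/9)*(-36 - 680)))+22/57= -6483551/173451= -37.38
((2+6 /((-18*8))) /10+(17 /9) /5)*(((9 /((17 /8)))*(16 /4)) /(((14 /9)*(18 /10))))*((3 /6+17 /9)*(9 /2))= 37.31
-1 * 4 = -4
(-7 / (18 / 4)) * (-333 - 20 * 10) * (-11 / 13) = -701.56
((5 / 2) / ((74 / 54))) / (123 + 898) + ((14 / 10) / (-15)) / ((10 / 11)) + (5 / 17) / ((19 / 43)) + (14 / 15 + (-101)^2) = 46683969674654 / 4575739125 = 10202.50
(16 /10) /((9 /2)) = 16 /45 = 0.36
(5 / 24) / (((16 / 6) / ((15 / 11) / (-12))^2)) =125 / 123904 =0.00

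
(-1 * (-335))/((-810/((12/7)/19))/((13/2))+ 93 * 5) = -871/2382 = -0.37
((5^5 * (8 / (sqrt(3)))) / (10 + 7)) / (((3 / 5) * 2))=62500 * sqrt(3) / 153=707.54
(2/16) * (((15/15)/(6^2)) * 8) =1/36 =0.03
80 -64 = 16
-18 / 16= -9 / 8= -1.12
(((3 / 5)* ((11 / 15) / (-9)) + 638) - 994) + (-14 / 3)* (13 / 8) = -327269 / 900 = -363.63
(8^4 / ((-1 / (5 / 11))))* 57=-1167360 / 11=-106123.64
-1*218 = -218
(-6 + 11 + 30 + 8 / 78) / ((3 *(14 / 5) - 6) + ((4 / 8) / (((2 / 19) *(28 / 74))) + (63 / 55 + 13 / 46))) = 19395992 / 9051705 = 2.14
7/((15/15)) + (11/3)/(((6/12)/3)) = 29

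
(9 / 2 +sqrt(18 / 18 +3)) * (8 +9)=221 / 2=110.50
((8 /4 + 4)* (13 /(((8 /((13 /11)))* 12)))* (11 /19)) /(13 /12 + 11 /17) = 0.32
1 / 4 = 0.25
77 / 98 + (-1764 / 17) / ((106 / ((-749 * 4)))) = 2933.61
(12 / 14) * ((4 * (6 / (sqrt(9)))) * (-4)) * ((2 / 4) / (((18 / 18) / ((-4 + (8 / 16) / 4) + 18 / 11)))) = 2364 / 77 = 30.70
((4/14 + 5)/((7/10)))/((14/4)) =740/343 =2.16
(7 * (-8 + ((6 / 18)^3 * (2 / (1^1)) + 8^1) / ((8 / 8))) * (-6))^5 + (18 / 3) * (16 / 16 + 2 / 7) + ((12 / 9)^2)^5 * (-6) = -390.29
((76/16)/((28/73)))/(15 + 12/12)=1387/1792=0.77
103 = 103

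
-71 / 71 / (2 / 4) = -2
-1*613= -613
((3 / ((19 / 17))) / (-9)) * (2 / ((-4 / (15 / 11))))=0.20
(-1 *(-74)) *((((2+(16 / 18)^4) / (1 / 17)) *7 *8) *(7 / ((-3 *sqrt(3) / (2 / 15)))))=-16981631296 *sqrt(3) / 885735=-33207.50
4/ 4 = 1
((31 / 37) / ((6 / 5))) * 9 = 465 / 74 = 6.28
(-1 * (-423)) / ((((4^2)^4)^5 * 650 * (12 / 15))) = 423 / 628641426199607170847211520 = 0.00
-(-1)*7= 7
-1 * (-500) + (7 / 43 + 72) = 24603 / 43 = 572.16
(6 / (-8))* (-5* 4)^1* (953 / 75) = 953 / 5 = 190.60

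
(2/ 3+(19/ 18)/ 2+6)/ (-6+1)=-259/ 180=-1.44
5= 5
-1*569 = -569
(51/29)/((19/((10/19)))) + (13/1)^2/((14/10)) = 8849875/73283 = 120.76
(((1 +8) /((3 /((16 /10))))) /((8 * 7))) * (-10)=-6 /7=-0.86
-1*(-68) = 68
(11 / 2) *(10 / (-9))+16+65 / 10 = 295 / 18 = 16.39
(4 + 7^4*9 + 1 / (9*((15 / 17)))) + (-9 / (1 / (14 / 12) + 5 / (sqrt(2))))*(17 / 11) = 37007837296 / 1712205-37485*sqrt(2) / 12683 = 21609.96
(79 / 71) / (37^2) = 0.00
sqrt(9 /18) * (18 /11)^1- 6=-6 + 9 * sqrt(2) /11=-4.84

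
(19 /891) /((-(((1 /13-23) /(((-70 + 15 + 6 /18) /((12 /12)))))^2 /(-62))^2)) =-94311748966242496 /35571960104571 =-2651.29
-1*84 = -84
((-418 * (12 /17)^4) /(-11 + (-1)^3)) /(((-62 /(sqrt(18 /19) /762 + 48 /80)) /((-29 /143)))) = 0.02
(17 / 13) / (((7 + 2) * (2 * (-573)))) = -17 / 134082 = -0.00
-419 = -419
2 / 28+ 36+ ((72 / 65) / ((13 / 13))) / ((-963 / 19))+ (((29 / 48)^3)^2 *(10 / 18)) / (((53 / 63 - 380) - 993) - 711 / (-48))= 367116309986790590909 / 10183657505386659840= 36.05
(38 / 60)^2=361 / 900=0.40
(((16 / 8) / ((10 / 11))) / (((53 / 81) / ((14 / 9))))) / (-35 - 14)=-198 / 1855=-0.11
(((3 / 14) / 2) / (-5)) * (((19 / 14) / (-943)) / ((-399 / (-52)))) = 13 / 3234490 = 0.00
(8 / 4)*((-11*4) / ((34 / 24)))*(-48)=50688 / 17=2981.65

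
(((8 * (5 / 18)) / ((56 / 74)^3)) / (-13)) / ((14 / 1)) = -253265 / 8989344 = -0.03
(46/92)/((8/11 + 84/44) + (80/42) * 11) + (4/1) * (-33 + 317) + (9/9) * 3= 12413053/10898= 1139.02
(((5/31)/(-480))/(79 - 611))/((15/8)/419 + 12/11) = 4609/7993144656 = 0.00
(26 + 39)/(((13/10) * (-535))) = -10/107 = -0.09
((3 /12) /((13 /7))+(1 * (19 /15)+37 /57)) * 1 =10129 /4940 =2.05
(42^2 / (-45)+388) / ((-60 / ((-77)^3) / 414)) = 27468677544 / 25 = 1098747101.76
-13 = -13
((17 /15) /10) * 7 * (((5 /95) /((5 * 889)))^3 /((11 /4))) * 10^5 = 1088 /22718621998149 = 0.00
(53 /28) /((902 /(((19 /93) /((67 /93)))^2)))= 19133 /113374184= 0.00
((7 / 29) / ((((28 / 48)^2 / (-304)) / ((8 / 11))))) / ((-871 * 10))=175104 / 9724715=0.02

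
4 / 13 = 0.31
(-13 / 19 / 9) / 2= -13 / 342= -0.04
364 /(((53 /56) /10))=3846.04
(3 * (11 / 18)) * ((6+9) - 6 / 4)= 99 / 4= 24.75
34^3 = 39304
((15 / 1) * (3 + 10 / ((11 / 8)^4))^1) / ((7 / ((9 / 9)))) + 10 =2298115 / 102487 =22.42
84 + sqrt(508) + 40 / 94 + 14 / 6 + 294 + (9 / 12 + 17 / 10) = 2 *sqrt(127) + 1080649 / 2820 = 405.75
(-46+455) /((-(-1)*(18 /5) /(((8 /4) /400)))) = 0.57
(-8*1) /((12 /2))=-4 /3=-1.33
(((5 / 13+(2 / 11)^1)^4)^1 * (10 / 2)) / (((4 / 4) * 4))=215233605 / 1672646404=0.13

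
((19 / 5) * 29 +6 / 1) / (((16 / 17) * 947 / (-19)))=-187663 / 75760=-2.48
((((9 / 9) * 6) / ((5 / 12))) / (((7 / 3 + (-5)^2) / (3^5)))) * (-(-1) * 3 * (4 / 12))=26244 / 205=128.02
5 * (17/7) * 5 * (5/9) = 2125/63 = 33.73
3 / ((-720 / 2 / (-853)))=853 / 120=7.11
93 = 93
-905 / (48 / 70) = -31675 / 24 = -1319.79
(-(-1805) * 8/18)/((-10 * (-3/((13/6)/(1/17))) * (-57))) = -4199/243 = -17.28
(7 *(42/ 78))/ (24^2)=49/ 7488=0.01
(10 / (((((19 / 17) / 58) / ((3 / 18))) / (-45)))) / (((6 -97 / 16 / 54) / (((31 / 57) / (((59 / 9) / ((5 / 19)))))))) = -29710152000 / 2058612247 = -14.43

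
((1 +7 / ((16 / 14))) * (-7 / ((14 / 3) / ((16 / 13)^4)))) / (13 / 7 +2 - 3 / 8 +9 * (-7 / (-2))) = -13074432 / 18650333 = -0.70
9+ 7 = 16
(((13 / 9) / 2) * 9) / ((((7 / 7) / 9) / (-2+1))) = -117 / 2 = -58.50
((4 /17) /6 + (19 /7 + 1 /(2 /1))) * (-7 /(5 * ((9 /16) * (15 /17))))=-18584 /2025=-9.18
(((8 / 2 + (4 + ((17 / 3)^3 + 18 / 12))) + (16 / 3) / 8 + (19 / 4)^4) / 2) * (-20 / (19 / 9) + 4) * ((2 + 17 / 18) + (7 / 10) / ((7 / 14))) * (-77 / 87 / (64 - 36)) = 270991691971 / 1028298240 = 263.53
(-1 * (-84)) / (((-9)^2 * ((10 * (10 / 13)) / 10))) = 182 / 135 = 1.35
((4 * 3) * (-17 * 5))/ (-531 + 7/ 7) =102/ 53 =1.92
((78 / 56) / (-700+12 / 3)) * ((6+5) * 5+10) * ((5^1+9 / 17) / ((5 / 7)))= -7943 / 7888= -1.01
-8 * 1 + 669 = 661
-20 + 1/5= -99/5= -19.80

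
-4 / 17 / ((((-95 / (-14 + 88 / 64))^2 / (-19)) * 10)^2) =-104060401 / 392768000000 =-0.00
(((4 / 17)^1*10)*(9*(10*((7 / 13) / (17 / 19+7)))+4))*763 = 4022536 / 221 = 18201.52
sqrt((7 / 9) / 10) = sqrt(70) / 30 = 0.28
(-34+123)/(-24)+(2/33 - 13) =-1465/88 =-16.65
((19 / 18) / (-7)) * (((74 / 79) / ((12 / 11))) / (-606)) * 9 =7733 / 4021416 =0.00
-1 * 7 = -7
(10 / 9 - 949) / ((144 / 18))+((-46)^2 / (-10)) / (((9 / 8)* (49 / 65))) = -1298275 / 3528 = -367.99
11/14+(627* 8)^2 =25160256.79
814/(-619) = -814/619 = -1.32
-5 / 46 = -0.11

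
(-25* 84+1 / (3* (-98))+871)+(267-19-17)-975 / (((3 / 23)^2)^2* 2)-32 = -2229596657 / 1323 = -1685258.24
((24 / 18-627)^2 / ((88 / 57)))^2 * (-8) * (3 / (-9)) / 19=235836321062179 / 26136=9023428262.25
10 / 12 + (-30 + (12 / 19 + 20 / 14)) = -21631 / 798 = -27.11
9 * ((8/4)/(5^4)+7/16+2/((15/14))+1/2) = 252663/10000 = 25.27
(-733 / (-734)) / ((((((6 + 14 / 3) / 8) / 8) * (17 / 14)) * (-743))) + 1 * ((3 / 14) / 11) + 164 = 117085298399 / 713878858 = 164.01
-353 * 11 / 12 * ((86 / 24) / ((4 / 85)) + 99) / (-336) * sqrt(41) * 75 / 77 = 10598825 * sqrt(41) / 64512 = 1051.98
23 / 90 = 0.26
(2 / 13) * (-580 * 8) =-9280 / 13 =-713.85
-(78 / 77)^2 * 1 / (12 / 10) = -5070 / 5929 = -0.86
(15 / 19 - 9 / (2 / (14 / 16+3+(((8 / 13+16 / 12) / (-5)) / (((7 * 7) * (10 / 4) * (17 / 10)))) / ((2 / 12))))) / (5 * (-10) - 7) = 91065367 / 312741520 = 0.29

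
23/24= 0.96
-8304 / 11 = -754.91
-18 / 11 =-1.64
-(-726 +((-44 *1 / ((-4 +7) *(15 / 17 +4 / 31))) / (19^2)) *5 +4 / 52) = 419147051 / 577239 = 726.12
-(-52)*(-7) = -364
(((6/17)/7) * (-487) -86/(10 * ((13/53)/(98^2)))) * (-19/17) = 376373.87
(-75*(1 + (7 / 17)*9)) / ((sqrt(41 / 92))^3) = -1104000*sqrt(943) / 28577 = -1186.34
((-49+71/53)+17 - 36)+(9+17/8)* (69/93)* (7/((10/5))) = -992931/26288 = -37.77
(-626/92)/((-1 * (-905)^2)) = 313/37675150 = 0.00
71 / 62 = 1.15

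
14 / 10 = 7 / 5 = 1.40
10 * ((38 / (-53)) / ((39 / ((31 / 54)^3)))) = -2830145 / 81369522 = -0.03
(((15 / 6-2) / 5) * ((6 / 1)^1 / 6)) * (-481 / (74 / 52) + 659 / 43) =-2775 / 86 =-32.27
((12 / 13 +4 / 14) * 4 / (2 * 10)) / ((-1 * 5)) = -22 / 455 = -0.05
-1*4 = -4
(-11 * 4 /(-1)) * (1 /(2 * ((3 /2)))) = 44 /3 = 14.67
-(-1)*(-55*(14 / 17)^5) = -20.83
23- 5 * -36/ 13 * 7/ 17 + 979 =222702/ 221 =1007.70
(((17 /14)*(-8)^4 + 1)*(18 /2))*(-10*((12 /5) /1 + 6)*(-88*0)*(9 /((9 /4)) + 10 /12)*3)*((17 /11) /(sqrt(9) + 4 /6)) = 0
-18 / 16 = -9 / 8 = -1.12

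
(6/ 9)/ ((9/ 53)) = 106/ 27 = 3.93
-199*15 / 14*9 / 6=-8955 / 28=-319.82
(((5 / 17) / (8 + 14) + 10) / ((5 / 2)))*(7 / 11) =5243 / 2057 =2.55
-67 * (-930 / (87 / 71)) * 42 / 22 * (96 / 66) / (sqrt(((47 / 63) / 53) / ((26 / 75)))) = 99097824 * sqrt(1360086) / 164923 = 700754.79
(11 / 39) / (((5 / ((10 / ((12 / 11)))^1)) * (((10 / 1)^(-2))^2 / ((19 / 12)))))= 2873750 / 351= 8187.32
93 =93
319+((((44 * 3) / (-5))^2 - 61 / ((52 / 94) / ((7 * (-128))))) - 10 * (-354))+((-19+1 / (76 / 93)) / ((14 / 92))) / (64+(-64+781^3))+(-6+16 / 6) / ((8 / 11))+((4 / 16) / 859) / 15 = 1566952802885659172447 / 15161231452888950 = 103352.61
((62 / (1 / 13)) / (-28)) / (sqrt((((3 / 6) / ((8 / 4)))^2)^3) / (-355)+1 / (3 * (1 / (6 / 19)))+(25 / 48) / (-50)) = -260950560 / 859411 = -303.64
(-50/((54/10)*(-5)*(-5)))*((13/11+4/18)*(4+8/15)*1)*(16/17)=-2.22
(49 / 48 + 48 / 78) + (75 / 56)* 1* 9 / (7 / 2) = 155329 / 30576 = 5.08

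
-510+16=-494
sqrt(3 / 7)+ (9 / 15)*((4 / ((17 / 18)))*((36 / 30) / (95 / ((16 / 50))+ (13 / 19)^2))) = 3742848 / 364958975+ sqrt(21) / 7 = 0.66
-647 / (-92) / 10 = 647 / 920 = 0.70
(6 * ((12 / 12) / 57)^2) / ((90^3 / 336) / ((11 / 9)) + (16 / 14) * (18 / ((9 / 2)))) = 308 / 296827557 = 0.00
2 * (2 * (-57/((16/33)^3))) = -2048409/1024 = -2000.40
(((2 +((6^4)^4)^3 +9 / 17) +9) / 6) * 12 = 763376762050054946162965178208950944136 / 17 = 44904515414709114480174420000000000000.00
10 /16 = 5 /8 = 0.62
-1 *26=-26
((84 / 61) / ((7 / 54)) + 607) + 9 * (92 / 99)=420037 / 671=625.99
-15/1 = -15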